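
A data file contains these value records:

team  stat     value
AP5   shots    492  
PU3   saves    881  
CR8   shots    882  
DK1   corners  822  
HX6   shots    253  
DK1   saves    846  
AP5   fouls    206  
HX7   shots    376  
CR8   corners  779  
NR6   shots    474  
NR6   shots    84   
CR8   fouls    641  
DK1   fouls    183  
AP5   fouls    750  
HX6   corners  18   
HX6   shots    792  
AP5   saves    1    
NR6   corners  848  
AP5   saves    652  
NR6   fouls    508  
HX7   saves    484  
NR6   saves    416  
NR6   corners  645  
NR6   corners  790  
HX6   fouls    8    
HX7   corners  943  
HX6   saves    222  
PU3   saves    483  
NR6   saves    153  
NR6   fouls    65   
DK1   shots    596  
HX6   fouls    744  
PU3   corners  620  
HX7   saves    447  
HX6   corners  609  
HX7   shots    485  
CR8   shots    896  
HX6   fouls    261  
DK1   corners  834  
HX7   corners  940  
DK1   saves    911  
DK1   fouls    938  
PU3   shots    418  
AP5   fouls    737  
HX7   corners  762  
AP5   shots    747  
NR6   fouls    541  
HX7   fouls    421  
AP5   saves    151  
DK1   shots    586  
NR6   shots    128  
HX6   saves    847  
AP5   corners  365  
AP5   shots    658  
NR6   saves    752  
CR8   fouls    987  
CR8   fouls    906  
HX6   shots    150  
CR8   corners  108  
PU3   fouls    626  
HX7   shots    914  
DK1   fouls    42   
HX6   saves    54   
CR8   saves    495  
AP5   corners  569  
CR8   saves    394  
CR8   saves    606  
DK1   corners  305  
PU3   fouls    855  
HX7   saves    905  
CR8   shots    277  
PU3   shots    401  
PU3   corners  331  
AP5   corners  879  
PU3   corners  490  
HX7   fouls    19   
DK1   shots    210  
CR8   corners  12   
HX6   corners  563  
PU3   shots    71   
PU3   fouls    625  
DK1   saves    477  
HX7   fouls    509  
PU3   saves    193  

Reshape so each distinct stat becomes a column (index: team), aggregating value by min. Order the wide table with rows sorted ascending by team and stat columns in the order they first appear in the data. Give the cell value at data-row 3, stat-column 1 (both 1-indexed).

With rows sorted ascending by team, row 3 is team=DK1. stat columns in first-appearance order: shots, saves, corners, fouls; column 1 is shots.
Long rows with team=DK1, stat=shots: min(596, 586, 210) = 210.

210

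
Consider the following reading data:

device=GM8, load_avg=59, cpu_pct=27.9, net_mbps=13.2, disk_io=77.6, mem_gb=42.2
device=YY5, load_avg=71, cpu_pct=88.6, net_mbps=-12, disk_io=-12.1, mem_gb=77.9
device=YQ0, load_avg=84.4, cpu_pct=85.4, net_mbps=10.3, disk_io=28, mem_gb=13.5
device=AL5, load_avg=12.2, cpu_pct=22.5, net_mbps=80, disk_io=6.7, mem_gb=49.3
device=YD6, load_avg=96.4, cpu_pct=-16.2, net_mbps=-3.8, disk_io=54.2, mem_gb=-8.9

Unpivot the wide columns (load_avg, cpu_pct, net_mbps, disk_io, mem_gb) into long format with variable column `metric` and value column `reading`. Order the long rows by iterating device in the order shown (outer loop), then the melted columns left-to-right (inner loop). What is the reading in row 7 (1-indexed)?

88.6

25 rows total (5 × 5). Row 7: index ⌊(7-1)/5⌋ = 1 into device → YY5; (7-1) mod 5 = 1 into the melted columns → cpu_pct.
So row 7 is (YY5, cpu_pct, 88.6); reading = 88.6.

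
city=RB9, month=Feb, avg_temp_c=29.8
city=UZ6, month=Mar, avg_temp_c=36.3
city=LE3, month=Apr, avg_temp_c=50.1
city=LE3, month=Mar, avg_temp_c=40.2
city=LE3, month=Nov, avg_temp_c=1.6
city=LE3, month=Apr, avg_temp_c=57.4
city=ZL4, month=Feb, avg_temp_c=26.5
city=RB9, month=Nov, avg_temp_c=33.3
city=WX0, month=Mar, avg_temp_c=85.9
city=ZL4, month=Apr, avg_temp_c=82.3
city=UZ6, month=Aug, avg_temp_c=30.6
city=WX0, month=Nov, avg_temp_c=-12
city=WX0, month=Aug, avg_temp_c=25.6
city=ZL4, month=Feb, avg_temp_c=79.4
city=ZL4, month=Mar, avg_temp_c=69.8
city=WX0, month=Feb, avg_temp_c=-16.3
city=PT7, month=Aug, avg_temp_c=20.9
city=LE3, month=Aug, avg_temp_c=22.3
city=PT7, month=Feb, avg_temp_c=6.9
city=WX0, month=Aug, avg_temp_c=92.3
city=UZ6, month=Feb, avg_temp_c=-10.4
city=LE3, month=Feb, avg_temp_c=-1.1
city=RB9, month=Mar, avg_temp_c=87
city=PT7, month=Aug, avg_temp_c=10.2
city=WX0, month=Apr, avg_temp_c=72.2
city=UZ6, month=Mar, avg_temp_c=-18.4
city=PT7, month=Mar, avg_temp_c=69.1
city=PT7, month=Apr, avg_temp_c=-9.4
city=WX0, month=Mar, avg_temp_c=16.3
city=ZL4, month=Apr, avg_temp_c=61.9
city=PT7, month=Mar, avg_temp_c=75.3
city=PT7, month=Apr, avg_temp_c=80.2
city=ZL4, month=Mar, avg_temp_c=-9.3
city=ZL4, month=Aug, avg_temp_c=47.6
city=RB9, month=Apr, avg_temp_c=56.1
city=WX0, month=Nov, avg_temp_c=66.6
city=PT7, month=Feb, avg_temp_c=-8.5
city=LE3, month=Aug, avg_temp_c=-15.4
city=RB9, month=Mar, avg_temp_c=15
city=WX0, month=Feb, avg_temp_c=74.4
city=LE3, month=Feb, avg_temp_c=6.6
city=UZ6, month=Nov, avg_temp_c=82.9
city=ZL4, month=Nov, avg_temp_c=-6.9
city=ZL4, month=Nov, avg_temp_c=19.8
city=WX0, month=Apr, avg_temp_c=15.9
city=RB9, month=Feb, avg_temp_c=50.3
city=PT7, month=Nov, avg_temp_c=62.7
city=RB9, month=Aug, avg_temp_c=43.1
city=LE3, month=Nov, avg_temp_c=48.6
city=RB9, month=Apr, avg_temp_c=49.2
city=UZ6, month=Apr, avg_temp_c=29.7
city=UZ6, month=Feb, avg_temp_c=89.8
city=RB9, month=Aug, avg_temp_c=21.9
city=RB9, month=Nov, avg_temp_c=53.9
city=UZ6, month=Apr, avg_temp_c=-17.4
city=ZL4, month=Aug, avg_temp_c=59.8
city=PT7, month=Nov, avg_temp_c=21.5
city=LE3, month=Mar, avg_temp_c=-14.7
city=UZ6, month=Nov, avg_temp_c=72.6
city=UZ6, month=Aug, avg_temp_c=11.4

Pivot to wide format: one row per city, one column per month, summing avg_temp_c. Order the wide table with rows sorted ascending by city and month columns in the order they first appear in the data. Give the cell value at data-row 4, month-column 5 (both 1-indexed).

42

With rows sorted ascending by city, row 4 is city=UZ6. month columns in first-appearance order: Feb, Mar, Apr, Nov, Aug; column 5 is Aug.
Long rows with city=UZ6, month=Aug: 30.6 + 11.4 = 42.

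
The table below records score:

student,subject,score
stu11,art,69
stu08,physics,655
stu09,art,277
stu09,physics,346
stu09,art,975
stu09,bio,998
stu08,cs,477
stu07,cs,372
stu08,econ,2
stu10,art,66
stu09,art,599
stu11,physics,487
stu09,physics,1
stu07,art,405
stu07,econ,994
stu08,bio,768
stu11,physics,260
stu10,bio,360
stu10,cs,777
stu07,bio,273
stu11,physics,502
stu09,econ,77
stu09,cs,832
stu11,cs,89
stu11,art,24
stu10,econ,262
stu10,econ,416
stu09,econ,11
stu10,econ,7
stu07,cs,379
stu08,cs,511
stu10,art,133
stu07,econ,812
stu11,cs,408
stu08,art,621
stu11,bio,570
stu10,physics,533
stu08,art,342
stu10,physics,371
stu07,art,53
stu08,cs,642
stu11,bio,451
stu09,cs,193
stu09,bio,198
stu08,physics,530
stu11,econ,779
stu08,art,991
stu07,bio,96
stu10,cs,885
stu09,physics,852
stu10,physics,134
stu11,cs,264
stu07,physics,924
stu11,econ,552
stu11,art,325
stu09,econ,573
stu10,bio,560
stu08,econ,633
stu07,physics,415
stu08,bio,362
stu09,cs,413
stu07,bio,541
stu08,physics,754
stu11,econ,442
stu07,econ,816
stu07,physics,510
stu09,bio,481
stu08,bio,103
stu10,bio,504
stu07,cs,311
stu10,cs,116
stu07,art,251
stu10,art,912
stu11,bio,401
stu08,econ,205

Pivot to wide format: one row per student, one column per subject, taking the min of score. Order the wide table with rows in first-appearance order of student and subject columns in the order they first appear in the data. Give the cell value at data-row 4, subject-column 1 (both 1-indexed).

With rows in first-appearance order of student, row 4 is student=stu07. subject columns in first-appearance order: art, physics, bio, cs, econ; column 1 is art.
Long rows with student=stu07, subject=art: min(405, 53, 251) = 53.

53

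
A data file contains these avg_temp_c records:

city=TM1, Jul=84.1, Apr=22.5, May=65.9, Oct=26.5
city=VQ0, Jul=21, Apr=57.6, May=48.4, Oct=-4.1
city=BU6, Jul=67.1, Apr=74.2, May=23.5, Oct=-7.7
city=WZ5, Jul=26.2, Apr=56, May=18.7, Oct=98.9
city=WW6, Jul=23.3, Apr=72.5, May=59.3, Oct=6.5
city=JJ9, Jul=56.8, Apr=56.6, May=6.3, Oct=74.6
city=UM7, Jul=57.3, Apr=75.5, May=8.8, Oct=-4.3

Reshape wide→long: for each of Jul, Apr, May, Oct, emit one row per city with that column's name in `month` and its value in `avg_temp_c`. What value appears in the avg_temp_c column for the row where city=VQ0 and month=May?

48.4

Unpivoting turns each (city, wide-column) pair into one long row.
The wide cell at row VQ0, column May holds 48.4, so the long row (VQ0, May) has avg_temp_c=48.4.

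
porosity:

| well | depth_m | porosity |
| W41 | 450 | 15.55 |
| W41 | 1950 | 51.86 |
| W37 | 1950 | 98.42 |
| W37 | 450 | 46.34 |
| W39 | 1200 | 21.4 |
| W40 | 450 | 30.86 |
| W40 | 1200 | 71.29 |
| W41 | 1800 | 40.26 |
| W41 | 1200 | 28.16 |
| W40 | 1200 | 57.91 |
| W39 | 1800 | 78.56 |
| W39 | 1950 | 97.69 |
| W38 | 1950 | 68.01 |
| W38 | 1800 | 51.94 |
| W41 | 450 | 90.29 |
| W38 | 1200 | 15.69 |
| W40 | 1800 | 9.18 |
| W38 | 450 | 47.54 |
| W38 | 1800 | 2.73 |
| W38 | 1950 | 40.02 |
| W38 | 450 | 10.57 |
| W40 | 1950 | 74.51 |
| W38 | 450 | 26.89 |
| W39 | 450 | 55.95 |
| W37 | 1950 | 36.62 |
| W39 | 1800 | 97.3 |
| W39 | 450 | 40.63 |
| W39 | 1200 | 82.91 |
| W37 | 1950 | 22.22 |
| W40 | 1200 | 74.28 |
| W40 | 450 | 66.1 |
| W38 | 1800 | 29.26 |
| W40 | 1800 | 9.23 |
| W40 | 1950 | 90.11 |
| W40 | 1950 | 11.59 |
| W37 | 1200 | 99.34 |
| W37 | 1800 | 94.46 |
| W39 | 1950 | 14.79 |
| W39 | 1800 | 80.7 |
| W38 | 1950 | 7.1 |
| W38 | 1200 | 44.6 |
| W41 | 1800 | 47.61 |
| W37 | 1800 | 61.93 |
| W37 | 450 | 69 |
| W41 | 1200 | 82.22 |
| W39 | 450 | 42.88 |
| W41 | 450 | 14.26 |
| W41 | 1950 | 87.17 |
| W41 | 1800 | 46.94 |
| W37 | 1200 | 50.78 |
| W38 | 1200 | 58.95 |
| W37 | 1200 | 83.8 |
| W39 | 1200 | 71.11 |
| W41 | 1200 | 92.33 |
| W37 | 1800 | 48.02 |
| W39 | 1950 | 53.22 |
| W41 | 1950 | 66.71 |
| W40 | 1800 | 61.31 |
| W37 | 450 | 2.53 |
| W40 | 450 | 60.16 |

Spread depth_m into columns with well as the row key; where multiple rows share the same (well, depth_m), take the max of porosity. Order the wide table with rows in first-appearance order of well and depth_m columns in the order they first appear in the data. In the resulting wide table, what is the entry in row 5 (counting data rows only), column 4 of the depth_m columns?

With rows in first-appearance order of well, row 5 is well=W38. depth_m columns in first-appearance order: 450, 1950, 1200, 1800; column 4 is 1800.
Long rows with well=W38, depth_m=1800: max(51.94, 2.73, 29.26) = 51.94.

51.94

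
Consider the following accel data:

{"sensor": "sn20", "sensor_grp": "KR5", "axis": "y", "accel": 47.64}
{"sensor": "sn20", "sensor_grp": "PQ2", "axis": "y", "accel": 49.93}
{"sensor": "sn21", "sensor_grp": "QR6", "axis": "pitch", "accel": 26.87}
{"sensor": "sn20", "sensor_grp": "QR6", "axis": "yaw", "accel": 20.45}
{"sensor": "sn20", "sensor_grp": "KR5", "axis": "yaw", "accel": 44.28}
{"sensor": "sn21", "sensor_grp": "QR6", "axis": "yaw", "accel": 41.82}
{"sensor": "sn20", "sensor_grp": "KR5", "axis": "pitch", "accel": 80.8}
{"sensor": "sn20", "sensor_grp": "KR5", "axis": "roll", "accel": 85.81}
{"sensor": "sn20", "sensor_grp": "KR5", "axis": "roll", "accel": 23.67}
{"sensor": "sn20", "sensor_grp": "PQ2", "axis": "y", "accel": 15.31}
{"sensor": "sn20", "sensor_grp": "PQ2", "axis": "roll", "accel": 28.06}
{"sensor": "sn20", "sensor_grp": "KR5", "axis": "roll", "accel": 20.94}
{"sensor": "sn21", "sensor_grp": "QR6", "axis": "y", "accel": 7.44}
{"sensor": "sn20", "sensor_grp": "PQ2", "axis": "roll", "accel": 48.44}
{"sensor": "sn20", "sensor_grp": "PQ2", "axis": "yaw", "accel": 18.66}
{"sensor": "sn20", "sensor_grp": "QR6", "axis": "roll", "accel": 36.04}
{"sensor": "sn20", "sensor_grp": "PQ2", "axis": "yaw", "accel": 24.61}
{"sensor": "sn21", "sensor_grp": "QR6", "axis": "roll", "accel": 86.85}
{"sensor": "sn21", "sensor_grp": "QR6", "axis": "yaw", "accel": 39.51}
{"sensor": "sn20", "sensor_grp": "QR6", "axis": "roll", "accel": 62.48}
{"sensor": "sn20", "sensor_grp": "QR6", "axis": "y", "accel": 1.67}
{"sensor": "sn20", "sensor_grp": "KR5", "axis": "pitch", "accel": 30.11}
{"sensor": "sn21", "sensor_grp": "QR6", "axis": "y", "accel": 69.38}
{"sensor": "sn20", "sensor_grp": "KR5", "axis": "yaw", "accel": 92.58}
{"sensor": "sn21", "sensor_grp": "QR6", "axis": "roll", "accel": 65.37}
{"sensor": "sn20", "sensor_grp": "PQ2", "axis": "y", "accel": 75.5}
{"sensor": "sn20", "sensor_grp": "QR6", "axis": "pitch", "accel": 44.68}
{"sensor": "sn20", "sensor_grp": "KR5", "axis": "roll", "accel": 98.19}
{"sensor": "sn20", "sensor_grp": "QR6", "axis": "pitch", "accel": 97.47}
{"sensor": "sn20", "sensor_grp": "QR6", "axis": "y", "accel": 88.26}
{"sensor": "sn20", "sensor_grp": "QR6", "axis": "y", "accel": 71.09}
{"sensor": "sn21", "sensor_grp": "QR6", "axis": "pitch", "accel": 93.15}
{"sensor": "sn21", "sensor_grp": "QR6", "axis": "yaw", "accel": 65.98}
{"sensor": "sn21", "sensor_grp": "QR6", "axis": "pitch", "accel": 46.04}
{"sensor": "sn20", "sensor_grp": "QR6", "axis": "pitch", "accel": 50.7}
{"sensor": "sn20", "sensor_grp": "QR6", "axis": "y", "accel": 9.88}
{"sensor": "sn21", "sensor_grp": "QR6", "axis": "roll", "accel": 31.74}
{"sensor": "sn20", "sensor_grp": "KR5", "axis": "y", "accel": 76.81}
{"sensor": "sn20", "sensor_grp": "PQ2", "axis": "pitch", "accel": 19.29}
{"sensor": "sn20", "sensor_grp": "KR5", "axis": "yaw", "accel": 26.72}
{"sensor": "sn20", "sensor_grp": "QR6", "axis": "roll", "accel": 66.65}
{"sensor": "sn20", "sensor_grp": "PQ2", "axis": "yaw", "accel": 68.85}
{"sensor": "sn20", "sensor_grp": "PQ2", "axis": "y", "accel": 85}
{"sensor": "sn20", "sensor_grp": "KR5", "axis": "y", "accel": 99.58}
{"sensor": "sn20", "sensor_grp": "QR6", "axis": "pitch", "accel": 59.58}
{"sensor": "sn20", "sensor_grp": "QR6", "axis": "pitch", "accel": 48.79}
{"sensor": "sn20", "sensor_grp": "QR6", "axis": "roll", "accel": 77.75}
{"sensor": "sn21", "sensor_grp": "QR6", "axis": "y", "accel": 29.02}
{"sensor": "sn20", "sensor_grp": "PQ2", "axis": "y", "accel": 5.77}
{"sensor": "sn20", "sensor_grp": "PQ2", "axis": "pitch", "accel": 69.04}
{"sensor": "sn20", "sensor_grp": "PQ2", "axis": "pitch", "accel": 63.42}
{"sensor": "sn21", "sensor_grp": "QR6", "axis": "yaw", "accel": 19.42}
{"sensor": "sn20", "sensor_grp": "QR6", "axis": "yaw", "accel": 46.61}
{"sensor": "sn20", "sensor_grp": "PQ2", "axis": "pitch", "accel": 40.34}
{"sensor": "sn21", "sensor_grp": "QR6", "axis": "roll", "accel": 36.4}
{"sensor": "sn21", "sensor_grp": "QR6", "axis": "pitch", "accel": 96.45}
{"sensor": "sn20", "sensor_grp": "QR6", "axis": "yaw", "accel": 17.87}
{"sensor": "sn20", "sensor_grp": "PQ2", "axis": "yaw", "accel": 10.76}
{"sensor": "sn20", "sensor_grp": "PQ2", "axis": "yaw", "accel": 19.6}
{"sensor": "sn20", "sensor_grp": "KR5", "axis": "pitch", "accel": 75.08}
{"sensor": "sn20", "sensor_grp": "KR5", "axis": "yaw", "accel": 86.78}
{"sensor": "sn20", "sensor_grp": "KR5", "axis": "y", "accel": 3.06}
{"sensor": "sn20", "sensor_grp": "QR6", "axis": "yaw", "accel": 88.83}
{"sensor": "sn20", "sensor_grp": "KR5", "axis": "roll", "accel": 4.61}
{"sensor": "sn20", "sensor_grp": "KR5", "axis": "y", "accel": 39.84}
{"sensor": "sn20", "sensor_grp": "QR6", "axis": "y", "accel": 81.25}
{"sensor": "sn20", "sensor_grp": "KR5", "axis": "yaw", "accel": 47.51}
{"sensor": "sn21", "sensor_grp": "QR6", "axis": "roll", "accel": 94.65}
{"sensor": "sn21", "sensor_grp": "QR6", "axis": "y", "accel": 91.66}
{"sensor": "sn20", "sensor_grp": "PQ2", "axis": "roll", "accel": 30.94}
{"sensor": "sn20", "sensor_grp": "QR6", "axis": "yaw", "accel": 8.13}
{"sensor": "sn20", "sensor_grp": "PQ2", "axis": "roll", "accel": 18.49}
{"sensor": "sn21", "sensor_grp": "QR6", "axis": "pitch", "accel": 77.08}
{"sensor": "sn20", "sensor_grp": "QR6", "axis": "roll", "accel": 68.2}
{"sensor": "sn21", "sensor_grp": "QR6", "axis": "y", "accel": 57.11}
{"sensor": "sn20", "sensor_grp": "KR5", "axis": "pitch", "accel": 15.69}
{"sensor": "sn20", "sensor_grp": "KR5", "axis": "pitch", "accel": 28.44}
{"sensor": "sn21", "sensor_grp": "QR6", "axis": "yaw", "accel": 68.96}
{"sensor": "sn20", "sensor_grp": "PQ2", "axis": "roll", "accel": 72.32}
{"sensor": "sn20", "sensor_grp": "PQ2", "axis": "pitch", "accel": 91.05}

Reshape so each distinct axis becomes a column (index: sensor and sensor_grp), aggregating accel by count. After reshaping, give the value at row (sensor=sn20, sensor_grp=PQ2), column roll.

5

Rows with sensor=sn20, sensor_grp=PQ2 and axis=roll: accel values are 28.06, 48.44, 30.94, 18.49, 72.32.
5 rows match — count = 5.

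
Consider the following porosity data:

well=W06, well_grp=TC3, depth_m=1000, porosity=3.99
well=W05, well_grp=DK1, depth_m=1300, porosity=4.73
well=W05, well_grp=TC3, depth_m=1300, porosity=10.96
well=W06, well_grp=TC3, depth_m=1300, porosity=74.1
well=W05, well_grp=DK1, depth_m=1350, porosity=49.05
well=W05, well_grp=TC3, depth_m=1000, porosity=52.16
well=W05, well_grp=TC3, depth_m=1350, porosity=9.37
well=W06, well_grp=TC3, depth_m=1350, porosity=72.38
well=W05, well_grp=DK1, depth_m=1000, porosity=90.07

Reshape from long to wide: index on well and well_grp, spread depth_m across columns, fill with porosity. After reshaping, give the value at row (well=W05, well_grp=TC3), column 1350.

Wide layout: rows indexed by well and well_grp, columns are the 3 distinct depth_m values (1000, 1300, 1350).
Cell (well=W05, well_grp=TC3, depth_m=1350) draws from the long row where well=W05, well_grp=TC3 and depth_m=1350, which has porosity=9.37.

9.37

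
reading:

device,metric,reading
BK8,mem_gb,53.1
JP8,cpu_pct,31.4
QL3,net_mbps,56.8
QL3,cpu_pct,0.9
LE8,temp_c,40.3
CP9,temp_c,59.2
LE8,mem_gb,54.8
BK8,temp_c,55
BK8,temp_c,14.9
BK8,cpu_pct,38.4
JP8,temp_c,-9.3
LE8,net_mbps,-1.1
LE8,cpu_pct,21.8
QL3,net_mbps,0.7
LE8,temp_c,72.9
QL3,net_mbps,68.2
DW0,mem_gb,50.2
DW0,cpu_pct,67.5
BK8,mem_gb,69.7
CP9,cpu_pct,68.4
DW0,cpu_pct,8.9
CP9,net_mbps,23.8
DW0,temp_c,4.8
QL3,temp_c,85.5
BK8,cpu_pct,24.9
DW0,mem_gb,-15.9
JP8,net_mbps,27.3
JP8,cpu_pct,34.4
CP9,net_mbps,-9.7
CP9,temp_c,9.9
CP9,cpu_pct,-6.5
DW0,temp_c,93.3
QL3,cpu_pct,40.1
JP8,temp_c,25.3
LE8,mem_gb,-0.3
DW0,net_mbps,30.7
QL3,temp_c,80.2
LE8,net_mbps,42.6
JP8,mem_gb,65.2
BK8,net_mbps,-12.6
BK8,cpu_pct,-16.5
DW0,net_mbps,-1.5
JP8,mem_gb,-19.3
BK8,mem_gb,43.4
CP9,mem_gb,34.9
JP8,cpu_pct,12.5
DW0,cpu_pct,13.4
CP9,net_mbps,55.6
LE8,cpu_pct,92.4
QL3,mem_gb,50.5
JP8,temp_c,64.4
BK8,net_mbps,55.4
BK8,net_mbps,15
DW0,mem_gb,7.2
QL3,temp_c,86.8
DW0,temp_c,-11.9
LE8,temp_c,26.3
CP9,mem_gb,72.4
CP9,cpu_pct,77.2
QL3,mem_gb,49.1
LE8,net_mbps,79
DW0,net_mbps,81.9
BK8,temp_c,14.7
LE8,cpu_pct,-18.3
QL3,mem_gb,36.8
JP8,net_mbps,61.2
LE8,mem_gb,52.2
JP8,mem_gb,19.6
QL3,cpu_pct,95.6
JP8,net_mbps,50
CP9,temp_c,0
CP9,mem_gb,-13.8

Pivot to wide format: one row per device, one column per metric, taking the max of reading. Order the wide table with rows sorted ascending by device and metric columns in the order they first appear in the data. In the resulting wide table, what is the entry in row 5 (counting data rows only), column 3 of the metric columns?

79

With rows sorted ascending by device, row 5 is device=LE8. metric columns in first-appearance order: mem_gb, cpu_pct, net_mbps, temp_c; column 3 is net_mbps.
Long rows with device=LE8, metric=net_mbps: max(-1.1, 42.6, 79) = 79.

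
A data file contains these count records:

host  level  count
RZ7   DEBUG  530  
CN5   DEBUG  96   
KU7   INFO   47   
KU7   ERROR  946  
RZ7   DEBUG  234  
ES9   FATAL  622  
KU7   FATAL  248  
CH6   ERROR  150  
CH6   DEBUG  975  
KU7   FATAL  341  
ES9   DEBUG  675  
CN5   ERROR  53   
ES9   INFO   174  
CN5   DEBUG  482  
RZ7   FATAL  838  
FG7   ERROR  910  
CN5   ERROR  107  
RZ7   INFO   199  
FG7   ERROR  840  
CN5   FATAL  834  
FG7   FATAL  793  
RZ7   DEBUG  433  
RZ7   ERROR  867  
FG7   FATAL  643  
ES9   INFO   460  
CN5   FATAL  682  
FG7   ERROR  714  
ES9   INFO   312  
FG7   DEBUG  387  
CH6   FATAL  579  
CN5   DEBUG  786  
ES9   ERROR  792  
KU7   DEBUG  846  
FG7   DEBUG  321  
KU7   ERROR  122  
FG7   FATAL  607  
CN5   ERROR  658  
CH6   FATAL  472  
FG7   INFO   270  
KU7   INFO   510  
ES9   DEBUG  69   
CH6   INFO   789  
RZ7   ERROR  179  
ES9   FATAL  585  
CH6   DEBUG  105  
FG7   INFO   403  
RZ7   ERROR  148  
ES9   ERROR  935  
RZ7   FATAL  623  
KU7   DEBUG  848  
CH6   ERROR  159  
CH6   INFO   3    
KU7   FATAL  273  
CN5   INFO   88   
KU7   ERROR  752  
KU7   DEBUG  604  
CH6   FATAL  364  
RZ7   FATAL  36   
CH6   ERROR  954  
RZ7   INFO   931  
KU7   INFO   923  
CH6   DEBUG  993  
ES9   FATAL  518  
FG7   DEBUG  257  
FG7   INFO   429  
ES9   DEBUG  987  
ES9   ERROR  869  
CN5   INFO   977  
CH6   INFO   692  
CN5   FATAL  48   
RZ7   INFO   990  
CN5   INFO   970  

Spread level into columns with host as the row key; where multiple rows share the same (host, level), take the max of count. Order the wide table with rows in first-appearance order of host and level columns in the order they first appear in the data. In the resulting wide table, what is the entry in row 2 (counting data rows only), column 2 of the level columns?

With rows in first-appearance order of host, row 2 is host=CN5. level columns in first-appearance order: DEBUG, INFO, ERROR, FATAL; column 2 is INFO.
Long rows with host=CN5, level=INFO: max(88, 977, 970) = 977.

977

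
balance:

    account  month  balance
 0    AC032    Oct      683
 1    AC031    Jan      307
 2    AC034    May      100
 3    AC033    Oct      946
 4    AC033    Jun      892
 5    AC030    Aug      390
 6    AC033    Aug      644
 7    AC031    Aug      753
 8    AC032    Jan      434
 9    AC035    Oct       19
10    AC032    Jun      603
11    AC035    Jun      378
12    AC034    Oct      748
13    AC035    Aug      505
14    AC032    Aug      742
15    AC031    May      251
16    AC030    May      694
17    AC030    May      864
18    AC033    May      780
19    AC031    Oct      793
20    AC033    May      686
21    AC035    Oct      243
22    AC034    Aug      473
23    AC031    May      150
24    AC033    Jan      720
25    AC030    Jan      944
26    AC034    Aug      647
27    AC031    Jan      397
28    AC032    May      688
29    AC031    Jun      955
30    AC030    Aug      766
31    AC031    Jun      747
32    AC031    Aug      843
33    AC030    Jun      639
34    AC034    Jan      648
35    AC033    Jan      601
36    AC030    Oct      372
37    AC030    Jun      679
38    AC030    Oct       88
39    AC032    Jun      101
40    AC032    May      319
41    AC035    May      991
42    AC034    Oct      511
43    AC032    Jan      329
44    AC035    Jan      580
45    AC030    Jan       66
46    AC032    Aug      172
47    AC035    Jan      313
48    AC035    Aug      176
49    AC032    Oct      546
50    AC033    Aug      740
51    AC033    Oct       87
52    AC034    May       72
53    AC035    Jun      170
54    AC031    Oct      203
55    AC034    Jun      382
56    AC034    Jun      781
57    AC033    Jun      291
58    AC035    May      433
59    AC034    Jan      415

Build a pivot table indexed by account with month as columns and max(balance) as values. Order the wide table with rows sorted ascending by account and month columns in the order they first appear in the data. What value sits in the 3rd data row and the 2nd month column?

With rows sorted ascending by account, row 3 is account=AC032. month columns in first-appearance order: Oct, Jan, May, Jun, Aug; column 2 is Jan.
Long rows with account=AC032, month=Jan: max(434, 329) = 434.

434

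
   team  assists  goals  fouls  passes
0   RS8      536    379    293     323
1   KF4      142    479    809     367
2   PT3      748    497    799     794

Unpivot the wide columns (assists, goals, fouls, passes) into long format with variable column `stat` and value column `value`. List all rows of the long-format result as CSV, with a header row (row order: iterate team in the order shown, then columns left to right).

team,stat,value
RS8,assists,536
RS8,goals,379
RS8,fouls,293
RS8,passes,323
KF4,assists,142
KF4,goals,479
KF4,fouls,809
KF4,passes,367
PT3,assists,748
PT3,goals,497
PT3,fouls,799
PT3,passes,794

Each (team, column) pair becomes one row: 3 × 4 = 12 rows.
For example, (RS8, assists) → value=536.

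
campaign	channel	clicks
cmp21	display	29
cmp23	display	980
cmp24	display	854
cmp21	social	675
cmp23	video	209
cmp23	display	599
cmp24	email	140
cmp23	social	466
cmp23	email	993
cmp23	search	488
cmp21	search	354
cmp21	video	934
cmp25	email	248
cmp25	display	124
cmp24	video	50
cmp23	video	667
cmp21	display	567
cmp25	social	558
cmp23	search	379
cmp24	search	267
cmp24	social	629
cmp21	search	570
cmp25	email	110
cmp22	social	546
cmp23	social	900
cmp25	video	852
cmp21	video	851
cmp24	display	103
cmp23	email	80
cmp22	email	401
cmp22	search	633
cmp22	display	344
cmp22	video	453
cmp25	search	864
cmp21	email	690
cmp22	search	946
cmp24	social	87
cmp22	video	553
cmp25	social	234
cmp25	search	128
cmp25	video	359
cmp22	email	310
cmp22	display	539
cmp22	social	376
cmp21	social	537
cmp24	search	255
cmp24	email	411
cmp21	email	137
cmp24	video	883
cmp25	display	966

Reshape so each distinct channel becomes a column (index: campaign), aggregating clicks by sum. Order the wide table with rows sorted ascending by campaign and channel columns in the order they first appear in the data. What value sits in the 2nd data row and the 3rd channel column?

1006

With rows sorted ascending by campaign, row 2 is campaign=cmp22. channel columns in first-appearance order: display, social, video, email, search; column 3 is video.
Long rows with campaign=cmp22, channel=video: 453 + 553 = 1006.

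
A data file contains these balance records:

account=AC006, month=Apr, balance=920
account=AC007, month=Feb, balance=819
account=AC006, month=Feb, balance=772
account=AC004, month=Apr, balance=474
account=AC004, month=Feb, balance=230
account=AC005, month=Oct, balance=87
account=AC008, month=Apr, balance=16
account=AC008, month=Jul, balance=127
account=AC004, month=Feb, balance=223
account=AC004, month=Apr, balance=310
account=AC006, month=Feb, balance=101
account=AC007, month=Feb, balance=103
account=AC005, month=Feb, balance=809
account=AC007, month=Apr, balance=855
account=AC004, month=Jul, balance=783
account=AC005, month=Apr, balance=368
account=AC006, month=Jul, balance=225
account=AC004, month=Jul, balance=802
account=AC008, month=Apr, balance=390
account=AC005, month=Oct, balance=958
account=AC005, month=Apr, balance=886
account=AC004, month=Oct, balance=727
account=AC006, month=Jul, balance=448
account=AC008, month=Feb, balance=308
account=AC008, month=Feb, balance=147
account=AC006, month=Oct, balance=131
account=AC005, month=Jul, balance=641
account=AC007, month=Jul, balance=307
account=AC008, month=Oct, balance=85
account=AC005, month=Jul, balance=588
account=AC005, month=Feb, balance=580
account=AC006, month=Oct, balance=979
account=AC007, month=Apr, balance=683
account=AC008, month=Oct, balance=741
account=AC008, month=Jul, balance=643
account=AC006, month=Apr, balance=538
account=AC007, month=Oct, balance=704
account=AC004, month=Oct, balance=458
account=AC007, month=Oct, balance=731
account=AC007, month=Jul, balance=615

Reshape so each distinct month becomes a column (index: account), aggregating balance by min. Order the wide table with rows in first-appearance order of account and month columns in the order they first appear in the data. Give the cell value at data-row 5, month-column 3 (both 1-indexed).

85

With rows in first-appearance order of account, row 5 is account=AC008. month columns in first-appearance order: Apr, Feb, Oct, Jul; column 3 is Oct.
Long rows with account=AC008, month=Oct: min(85, 741) = 85.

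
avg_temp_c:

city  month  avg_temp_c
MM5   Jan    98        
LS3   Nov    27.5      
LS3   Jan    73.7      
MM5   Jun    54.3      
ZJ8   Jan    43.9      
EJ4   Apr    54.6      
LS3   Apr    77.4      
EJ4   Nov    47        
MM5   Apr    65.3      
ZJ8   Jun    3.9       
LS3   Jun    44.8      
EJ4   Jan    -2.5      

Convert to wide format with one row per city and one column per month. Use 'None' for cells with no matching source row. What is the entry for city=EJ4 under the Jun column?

No long-format row has city=EJ4 and month=Jun, so the cell is None.

None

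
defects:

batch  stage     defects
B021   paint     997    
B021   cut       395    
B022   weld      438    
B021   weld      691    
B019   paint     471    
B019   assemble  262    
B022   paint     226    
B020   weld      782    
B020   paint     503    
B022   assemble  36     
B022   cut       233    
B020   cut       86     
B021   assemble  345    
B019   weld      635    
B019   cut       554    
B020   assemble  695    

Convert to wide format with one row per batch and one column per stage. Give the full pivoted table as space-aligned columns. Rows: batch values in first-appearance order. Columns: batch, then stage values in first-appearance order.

batch  paint  cut  weld  assemble
B021   997    395  691   345     
B022   226    233  438   36      
B019   471    554  635   262     
B020   503    86   782   695     

Columns: batch plus the 4 distinct stage values (paint, cut, weld, assemble).
For example, row B021 column paint takes defects=997 from the long row (B021, paint).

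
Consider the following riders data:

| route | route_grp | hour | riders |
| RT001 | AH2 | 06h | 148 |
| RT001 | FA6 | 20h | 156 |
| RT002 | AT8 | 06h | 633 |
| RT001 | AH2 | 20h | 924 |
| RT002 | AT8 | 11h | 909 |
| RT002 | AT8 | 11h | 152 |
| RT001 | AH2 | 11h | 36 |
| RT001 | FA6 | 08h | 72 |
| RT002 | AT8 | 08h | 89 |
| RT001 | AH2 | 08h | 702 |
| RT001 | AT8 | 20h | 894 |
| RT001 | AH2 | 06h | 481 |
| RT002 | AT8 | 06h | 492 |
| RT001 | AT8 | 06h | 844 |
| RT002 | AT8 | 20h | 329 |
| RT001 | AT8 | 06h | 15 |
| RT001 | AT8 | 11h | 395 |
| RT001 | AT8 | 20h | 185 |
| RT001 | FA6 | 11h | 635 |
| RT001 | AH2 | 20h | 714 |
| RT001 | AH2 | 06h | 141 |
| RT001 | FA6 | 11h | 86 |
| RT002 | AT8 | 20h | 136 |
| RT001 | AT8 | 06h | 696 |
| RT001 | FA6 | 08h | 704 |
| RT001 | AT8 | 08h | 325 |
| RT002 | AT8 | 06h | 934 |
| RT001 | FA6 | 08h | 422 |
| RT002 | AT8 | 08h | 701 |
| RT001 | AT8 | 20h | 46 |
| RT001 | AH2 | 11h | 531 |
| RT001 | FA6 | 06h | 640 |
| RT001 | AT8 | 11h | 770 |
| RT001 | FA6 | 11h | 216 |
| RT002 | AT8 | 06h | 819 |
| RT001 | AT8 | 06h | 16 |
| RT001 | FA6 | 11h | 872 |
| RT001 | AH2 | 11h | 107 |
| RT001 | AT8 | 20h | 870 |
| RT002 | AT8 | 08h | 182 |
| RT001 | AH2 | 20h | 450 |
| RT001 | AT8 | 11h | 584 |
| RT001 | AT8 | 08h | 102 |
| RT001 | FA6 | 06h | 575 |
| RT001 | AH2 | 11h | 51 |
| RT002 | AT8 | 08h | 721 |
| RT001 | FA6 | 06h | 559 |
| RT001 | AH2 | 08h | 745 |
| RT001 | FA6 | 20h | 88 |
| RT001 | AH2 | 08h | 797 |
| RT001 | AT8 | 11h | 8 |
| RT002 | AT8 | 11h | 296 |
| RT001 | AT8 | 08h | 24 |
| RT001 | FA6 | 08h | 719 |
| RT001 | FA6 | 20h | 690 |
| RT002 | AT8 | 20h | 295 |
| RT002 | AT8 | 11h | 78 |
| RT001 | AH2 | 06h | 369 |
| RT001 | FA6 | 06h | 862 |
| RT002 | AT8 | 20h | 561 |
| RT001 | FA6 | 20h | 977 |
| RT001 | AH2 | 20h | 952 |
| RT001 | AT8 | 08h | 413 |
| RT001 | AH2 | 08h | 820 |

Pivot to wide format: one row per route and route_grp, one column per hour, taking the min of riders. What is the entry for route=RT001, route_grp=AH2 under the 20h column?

450

Rows with route=RT001, route_grp=AH2 and hour=20h: riders values are 924, 714, 450, 952.
min(924, 714, 450, 952) = 450.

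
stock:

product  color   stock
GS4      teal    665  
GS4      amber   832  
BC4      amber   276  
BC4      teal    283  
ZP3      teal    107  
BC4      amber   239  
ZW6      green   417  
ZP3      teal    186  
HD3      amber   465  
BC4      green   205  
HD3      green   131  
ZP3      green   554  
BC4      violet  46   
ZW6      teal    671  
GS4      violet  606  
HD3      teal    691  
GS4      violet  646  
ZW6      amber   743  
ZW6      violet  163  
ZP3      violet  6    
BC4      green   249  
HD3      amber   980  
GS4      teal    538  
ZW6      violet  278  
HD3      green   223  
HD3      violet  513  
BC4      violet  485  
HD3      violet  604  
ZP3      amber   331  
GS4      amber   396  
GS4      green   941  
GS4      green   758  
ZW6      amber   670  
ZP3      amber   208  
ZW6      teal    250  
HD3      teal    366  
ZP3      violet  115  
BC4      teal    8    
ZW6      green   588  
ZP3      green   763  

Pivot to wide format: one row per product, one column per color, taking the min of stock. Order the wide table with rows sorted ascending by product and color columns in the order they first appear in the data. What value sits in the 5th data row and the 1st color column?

250

With rows sorted ascending by product, row 5 is product=ZW6. color columns in first-appearance order: teal, amber, green, violet; column 1 is teal.
Long rows with product=ZW6, color=teal: min(671, 250) = 250.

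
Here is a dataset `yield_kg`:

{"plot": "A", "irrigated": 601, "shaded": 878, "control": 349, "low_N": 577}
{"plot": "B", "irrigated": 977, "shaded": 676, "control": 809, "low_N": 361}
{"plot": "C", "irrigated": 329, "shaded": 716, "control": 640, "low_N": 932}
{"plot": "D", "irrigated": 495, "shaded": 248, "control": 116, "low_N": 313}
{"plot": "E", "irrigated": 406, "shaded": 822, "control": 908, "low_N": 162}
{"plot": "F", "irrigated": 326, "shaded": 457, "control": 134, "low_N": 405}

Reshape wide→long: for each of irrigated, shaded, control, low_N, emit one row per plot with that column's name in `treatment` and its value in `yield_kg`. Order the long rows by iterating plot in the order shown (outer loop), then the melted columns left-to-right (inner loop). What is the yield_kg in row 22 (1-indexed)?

457

24 rows total (6 × 4). Row 22: index ⌊(22-1)/4⌋ = 5 into plot → F; (22-1) mod 4 = 1 into the melted columns → shaded.
So row 22 is (F, shaded, 457); yield_kg = 457.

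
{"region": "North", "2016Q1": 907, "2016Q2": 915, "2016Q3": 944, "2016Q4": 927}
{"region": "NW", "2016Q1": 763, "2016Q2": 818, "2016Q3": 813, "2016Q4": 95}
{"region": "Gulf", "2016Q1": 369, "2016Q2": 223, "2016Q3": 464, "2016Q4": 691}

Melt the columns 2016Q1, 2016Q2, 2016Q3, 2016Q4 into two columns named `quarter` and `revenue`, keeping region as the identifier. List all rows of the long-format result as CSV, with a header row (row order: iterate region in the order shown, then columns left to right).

region,quarter,revenue
North,2016Q1,907
North,2016Q2,915
North,2016Q3,944
North,2016Q4,927
NW,2016Q1,763
NW,2016Q2,818
NW,2016Q3,813
NW,2016Q4,95
Gulf,2016Q1,369
Gulf,2016Q2,223
Gulf,2016Q3,464
Gulf,2016Q4,691

Each (region, column) pair becomes one row: 3 × 4 = 12 rows.
For example, (North, 2016Q1) → revenue=907.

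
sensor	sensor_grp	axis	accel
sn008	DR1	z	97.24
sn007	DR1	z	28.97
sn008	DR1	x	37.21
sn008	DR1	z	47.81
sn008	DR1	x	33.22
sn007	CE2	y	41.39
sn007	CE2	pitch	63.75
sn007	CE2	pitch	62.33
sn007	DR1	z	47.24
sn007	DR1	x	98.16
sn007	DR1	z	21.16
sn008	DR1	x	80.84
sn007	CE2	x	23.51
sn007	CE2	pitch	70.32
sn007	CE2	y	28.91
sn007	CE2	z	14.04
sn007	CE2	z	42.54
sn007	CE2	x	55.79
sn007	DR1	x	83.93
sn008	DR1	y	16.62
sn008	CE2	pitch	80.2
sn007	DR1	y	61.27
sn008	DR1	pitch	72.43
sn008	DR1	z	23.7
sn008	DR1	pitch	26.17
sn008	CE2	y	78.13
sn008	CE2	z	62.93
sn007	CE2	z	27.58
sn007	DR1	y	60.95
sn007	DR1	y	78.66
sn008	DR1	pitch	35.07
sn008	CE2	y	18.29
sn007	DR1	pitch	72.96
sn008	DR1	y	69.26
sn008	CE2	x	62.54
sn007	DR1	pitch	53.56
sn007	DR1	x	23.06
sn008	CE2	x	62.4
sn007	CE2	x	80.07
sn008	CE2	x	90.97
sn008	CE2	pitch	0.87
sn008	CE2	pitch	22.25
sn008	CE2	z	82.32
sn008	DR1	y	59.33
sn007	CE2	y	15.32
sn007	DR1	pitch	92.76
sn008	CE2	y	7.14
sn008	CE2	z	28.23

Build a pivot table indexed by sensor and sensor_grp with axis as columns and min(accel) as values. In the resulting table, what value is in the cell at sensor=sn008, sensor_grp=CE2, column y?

7.14

Rows with sensor=sn008, sensor_grp=CE2 and axis=y: accel values are 78.13, 18.29, 7.14.
min(78.13, 18.29, 7.14) = 7.14.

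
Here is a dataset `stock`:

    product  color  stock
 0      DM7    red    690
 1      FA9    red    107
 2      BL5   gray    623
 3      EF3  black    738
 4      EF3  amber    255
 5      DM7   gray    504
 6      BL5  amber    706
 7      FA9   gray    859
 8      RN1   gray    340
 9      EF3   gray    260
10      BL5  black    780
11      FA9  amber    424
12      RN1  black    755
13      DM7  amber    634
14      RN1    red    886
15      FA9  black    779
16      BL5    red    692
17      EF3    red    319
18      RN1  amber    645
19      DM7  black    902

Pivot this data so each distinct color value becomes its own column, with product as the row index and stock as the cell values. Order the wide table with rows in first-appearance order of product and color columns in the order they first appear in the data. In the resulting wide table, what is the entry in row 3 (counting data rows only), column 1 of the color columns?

692

With rows in first-appearance order of product, row 3 is product=BL5. color columns in first-appearance order: red, gray, black, amber; column 1 is red.
Long rows with product=BL5, color=red: stock = 692.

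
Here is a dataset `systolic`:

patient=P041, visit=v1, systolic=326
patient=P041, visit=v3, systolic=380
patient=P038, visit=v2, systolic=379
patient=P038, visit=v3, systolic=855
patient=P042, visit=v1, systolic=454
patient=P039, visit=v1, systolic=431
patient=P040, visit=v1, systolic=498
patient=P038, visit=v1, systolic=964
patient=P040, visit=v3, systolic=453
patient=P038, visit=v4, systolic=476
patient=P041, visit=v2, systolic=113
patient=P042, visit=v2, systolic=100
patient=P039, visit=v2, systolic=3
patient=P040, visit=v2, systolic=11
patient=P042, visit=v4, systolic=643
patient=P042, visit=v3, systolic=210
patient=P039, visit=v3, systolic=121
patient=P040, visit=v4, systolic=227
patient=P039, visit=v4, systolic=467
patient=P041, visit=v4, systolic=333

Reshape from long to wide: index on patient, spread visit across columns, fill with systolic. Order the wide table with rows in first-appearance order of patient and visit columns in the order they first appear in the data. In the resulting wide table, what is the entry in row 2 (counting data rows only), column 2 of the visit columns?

855

With rows in first-appearance order of patient, row 2 is patient=P038. visit columns in first-appearance order: v1, v3, v2, v4; column 2 is v3.
Long rows with patient=P038, visit=v3: systolic = 855.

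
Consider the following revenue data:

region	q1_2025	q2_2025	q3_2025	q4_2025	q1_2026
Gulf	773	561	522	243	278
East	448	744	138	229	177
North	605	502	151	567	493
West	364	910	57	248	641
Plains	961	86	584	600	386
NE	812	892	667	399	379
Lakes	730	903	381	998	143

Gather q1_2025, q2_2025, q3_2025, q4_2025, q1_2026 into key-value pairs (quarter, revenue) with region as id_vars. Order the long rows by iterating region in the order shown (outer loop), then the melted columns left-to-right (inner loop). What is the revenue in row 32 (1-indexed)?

35 rows total (7 × 5). Row 32: index ⌊(32-1)/5⌋ = 6 into region → Lakes; (32-1) mod 5 = 1 into the melted columns → q2_2025.
So row 32 is (Lakes, q2_2025, 903); revenue = 903.

903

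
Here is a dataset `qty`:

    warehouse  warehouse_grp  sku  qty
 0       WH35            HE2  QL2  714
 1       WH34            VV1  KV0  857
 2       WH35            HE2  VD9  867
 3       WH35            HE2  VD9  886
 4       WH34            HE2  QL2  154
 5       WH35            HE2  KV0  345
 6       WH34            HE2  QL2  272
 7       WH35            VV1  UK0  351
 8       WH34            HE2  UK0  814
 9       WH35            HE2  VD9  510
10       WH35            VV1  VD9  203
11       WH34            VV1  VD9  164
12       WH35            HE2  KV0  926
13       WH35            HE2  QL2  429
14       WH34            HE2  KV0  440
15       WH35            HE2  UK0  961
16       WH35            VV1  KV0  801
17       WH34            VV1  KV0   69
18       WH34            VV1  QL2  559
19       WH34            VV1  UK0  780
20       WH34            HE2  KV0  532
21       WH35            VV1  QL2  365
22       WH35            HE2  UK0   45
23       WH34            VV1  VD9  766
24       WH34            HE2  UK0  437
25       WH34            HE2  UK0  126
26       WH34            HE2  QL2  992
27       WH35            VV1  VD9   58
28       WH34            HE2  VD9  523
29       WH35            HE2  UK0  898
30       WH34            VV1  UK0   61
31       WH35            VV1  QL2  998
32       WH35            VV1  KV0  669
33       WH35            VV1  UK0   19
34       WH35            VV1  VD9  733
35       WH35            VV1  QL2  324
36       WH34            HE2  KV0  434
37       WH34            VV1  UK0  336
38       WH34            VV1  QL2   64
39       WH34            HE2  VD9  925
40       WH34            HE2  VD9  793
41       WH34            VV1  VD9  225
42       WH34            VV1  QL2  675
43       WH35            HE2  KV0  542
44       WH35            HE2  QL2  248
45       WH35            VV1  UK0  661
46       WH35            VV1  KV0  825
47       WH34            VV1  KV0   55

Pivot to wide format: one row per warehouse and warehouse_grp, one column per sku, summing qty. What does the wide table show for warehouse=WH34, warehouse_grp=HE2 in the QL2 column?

1418

Rows with warehouse=WH34, warehouse_grp=HE2 and sku=QL2: qty values are 154, 272, 992.
154 + 272 + 992 = 1418.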